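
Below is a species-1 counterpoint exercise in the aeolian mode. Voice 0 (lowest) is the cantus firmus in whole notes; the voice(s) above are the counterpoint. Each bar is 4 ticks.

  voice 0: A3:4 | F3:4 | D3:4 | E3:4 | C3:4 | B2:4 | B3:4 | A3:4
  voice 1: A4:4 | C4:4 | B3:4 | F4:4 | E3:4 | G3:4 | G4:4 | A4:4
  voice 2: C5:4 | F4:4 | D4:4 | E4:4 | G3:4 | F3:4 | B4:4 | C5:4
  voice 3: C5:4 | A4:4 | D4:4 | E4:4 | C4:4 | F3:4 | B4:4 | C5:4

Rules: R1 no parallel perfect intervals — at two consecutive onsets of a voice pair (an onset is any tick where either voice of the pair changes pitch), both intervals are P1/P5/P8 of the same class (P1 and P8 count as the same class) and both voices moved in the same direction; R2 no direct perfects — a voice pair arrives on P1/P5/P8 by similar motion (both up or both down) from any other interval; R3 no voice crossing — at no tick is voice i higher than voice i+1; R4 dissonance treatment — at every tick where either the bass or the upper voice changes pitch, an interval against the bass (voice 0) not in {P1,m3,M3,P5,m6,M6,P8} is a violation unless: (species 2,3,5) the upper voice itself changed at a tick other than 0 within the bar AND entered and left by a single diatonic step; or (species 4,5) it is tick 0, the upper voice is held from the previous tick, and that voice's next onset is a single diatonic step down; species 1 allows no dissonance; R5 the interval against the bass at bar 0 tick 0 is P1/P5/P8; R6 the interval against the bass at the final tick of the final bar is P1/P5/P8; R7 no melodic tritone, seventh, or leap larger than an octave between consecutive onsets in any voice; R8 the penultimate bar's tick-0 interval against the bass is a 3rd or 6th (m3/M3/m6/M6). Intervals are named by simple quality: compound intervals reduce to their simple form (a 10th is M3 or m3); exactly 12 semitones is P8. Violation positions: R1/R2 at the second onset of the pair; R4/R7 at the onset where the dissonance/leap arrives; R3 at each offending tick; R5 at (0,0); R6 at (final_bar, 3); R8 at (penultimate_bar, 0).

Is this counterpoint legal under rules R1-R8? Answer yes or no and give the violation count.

No (36 violations)

bar 0: v0=A3 v1=A4 v2=C5 v3=C5 (m3)
bar 1: v0=F3 v1=C4 v2=F4 v3=A4 (M3)
bar 2: v0=D3 v1=B3 v2=D4 v3=D4 (P8)
bar 3: v0=E3 v1=F4 v2=E4 v3=E4 (P8)
bar 4: v0=C3 v1=E3 v2=G3 v3=C4 (P8)
bar 5: v0=B2 v1=G3 v2=F3 v3=F3 (TT)
bar 6: v0=B3 v1=G4 v2=B4 v3=B4 (P8)
bar 7: v0=A3 v1=A4 v2=C5 v3=C5 (m3)
  R5 @ bar0.0: opens on m3
  R5 @ bar0.0: opens on m3
  R2 @ bar1.0: A3/A4 P8 -> F3/C4 P5 similar
  R2 @ bar1.0: A3/C5 m3 -> F3/F4 P8 similar
  R1 @ bar2.0: F3/F4 P8 -> D3/D4 P8 similar
  R2 @ bar2.0: F3/A4 M3 -> D3/D4 P8 similar
  R2 @ bar2.0: F4/A4 M3 -> D4/D4 P1 similar
  R1 @ bar3.0: D3/D4 P8 -> E3/E4 P8 similar
  R1 @ bar3.0: D3/D4 P8 -> E3/E4 P8 similar
  R1 @ bar3.0: D4/D4 P1 -> E4/E4 P1 similar
  R3 @ bar3.0: F4 above E4
  R4 @ bar3.0: E3/F4 m2 untreated
  R7 @ bar3.0: B3->F4 leap 6st
  R3 @ bar3.1: F4 above E4
  R3 @ bar3.2: F4 above E4
  R3 @ bar3.3: F4 above E4
  R1 @ bar4.0: E3/E4 P8 -> C3/C4 P8 similar
  R2 @ bar4.0: E3/E4 P8 -> C3/G3 P5 similar
  R7 @ bar4.0: F4->E3 leap 13st
  R2 @ bar5.0: G3/C4 P4 -> F3/F3 P1 similar
  R3 @ bar5.0: G3 above F3
  R4 @ bar5.0: B2/F3 TT untreated
  R4 @ bar5.0: B2/F3 TT untreated
  R3 @ bar5.1: G3 above F3
  R3 @ bar5.2: G3 above F3
  R3 @ bar5.3: G3 above F3
  R1 @ bar6.0: F3/F3 P1 -> B4/B4 P1 similar
  R2 @ bar6.0: B2/F3 TT -> B3/B4 P8 similar
  R2 @ bar6.0: B2/F3 TT -> B3/B4 P8 similar
  R7 @ bar6.0: F3->B4 leap 18st
  R7 @ bar6.0: F3->B4 leap 18st
  R8 @ bar6.0: penult P8 not 3rd/6th
  R8 @ bar6.0: penult P8 not 3rd/6th
  R1 @ bar7.0: B4/B4 P1 -> C5/C5 P1 similar
  R6 @ bar7.3: closes on m3
  R6 @ bar7.3: closes on m3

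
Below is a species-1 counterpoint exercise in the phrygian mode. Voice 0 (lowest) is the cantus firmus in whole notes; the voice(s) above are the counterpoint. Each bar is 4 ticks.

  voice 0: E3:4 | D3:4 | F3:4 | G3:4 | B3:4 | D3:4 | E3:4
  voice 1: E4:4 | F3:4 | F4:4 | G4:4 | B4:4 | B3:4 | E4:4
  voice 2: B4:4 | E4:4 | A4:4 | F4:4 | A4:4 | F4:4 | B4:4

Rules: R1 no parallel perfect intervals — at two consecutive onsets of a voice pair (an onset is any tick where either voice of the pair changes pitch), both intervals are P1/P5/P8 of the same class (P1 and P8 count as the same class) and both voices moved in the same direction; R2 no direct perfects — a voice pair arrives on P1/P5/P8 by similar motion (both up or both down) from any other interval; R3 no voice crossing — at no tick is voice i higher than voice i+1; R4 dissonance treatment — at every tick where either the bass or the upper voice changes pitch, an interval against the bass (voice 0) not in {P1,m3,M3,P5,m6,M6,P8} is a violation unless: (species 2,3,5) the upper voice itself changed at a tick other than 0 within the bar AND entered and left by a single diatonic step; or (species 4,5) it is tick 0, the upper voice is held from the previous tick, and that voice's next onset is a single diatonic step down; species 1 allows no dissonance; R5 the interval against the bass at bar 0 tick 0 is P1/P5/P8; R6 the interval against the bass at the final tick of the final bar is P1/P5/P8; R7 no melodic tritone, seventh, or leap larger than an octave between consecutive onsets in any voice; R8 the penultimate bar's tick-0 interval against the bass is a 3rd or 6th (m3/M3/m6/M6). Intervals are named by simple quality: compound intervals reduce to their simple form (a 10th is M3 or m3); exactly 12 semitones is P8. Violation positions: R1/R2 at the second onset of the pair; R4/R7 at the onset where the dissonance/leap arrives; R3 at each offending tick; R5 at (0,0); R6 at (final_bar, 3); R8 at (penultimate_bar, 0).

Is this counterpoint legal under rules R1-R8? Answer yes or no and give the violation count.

No (19 violations)

bar 0: v0=E3 v1=E4 v2=B4 (P5)
bar 1: v0=D3 v1=F3 v2=E4 (M2)
bar 2: v0=F3 v1=F4 v2=A4 (M3)
bar 3: v0=G3 v1=G4 v2=F4 (m7)
bar 4: v0=B3 v1=B4 v2=A4 (m7)
bar 5: v0=D3 v1=B3 v2=F4 (m3)
bar 6: v0=E3 v1=E4 v2=B4 (P5)
  R4 @ bar1.0: D3/E4 M2 untreated
  R7 @ bar1.0: E4->F3 leap 11st
  R2 @ bar2.0: D3/F3 m3 -> F3/F4 P8 similar
  R1 @ bar3.0: F3/F4 P8 -> G3/G4 P8 similar
  R3 @ bar3.0: G4 above F4
  R4 @ bar3.0: G3/F4 m7 untreated
  R3 @ bar3.1: G4 above F4
  R3 @ bar3.2: G4 above F4
  R3 @ bar3.3: G4 above F4
  R1 @ bar4.0: G3/G4 P8 -> B3/B4 P8 similar
  R3 @ bar4.0: B4 above A4
  R4 @ bar4.0: B3/A4 m7 untreated
  R3 @ bar4.1: B4 above A4
  R3 @ bar4.2: B4 above A4
  R3 @ bar4.3: B4 above A4
  R2 @ bar6.0: D3/B3 M6 -> E3/E4 P8 similar
  R2 @ bar6.0: D3/F4 m3 -> E3/B4 P5 similar
  R2 @ bar6.0: B3/F4 TT -> E4/B4 P5 similar
  R7 @ bar6.0: F4->B4 leap 6st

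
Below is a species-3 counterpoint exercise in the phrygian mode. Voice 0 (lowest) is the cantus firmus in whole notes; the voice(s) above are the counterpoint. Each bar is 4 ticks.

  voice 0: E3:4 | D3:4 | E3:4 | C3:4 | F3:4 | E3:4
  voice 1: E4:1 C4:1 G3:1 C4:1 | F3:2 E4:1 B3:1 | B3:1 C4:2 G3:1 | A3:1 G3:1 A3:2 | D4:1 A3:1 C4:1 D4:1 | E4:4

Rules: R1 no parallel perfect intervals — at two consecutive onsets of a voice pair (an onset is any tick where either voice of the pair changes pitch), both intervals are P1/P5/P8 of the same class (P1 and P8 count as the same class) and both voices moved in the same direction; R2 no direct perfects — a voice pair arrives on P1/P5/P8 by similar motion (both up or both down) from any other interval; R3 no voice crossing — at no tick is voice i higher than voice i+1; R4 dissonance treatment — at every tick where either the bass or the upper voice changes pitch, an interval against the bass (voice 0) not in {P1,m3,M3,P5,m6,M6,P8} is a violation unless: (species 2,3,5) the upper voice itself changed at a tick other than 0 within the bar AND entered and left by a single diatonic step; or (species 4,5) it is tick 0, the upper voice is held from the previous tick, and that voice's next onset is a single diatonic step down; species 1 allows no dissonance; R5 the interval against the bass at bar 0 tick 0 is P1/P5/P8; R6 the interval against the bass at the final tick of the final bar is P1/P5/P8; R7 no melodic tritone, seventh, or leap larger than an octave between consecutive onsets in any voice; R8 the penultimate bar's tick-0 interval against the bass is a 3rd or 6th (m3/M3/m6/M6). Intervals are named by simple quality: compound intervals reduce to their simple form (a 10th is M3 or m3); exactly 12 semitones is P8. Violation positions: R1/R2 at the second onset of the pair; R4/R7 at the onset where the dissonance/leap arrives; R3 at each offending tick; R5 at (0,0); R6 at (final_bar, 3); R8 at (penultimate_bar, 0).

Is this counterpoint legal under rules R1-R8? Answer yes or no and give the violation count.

No (2 violations)

bar 0: v0=E3 v1=E4 (P8)
bar 1: v0=D3 v1=F3 (m3)
bar 2: v0=E3 v1=B3 (P5)
bar 3: v0=C3 v1=A3 (M6)
bar 4: v0=F3 v1=D4 (M6)
bar 5: v0=E3 v1=E4 (P8)
  R4 @ bar1.2: D3/E4 M2 untreated
  R7 @ bar1.2: F3->E4 leap 11st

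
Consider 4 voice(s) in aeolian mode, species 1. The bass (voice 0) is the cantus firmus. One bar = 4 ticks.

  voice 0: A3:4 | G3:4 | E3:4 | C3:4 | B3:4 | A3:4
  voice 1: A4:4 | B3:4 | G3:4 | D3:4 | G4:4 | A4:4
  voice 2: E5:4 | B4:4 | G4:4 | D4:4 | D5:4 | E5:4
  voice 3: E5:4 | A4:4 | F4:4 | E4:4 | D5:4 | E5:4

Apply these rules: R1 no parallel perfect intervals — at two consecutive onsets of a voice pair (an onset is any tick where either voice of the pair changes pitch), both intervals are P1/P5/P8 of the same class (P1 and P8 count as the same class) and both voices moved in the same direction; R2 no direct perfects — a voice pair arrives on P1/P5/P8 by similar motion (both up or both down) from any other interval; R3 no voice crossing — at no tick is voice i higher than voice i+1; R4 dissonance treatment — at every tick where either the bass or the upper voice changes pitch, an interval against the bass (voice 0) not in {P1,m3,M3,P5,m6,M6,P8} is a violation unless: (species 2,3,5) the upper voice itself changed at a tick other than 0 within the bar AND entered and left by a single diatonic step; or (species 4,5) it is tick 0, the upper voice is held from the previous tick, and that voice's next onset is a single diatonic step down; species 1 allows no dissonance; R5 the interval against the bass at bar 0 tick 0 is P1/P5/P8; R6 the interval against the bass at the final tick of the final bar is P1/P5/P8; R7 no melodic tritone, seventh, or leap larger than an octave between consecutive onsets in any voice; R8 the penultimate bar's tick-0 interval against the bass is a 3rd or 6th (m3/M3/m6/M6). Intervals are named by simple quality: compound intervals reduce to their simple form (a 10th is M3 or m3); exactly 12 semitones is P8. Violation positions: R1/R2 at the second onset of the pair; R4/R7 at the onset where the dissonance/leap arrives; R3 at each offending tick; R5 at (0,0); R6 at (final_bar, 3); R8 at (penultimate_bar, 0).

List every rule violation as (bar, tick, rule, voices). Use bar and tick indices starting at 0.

(1, 0, R2, (1, 2))
(1, 0, R3, (2, 3))
(1, 0, R4, (0, 3))
(1, 0, R7, (1,))
(1, 1, R3, (2, 3))
(1, 2, R3, (2, 3))
(1, 3, R3, (2, 3))
(2, 0, R1, (1, 2))
(2, 0, R3, (2, 3))
(2, 0, R4, (0, 3))
(2, 1, R3, (2, 3))
(2, 2, R3, (2, 3))
(2, 3, R3, (2, 3))
(3, 0, R1, (1, 2))
(3, 0, R4, (0, 1))
(3, 0, R4, (0, 2))
(4, 0, R2, (1, 2))
(4, 0, R2, (1, 3))
(4, 0, R2, (2, 3))
(4, 0, R7, (0,))
(4, 0, R7, (1,))
(4, 0, R7, (3,))
(5, 0, R1, (1, 2))
(5, 0, R1, (1, 3))
(5, 0, R1, (2, 3))

bar 0: v0=A3 v1=A4 v2=E5 v3=E5 downbeat P5
bar 1: v0=G3 v1=B3 v2=B4 v3=A4 downbeat M2
bar 2: v0=E3 v1=G3 v2=G4 v3=F4 downbeat m2
bar 3: v0=C3 v1=D3 v2=D4 v3=E4 downbeat M3
bar 4: v0=B3 v1=G4 v2=D5 v3=D5 downbeat m3
bar 5: v0=A3 v1=A4 v2=E5 v3=E5 downbeat P5
  -> R2 @ bar 1 tick 0 v(1, 2): A4/E5 P5 -> B3/B4 P8 similar
  -> R3 @ bar 1 tick 0 v(2, 3): B4 above A4
  -> R4 @ bar 1 tick 0 v(0, 3): G3/A4 M2 untreated
  -> R7 @ bar 1 tick 0 v(1,): A4->B3 leap 10st
  -> R3 @ bar 1 tick 1 v(2, 3): B4 above A4
  -> R3 @ bar 1 tick 2 v(2, 3): B4 above A4
  -> R3 @ bar 1 tick 3 v(2, 3): B4 above A4
  -> R1 @ bar 2 tick 0 v(1, 2): B3/B4 P8 -> G3/G4 P8 similar
  -> R3 @ bar 2 tick 0 v(2, 3): G4 above F4
  -> R4 @ bar 2 tick 0 v(0, 3): E3/F4 m2 untreated
  -> R3 @ bar 2 tick 1 v(2, 3): G4 above F4
  -> R3 @ bar 2 tick 2 v(2, 3): G4 above F4
  -> R3 @ bar 2 tick 3 v(2, 3): G4 above F4
  -> R1 @ bar 3 tick 0 v(1, 2): G3/G4 P8 -> D3/D4 P8 similar
  -> R4 @ bar 3 tick 0 v(0, 1): C3/D3 M2 untreated
  -> R4 @ bar 3 tick 0 v(0, 2): C3/D4 M2 untreated
  -> R2 @ bar 4 tick 0 v(1, 2): D3/D4 P8 -> G4/D5 P5 similar
  -> R2 @ bar 4 tick 0 v(1, 3): D3/E4 M2 -> G4/D5 P5 similar
  -> R2 @ bar 4 tick 0 v(2, 3): D4/E4 M2 -> D5/D5 P1 similar
  -> R7 @ bar 4 tick 0 v(0,): C3->B3 leap 11st
  -> R7 @ bar 4 tick 0 v(1,): D3->G4 leap 17st
  -> R7 @ bar 4 tick 0 v(3,): E4->D5 leap 10st
  -> R1 @ bar 5 tick 0 v(1, 2): G4/D5 P5 -> A4/E5 P5 similar
  -> R1 @ bar 5 tick 0 v(1, 3): G4/D5 P5 -> A4/E5 P5 similar
  -> R1 @ bar 5 tick 0 v(2, 3): D5/D5 P1 -> E5/E5 P1 similar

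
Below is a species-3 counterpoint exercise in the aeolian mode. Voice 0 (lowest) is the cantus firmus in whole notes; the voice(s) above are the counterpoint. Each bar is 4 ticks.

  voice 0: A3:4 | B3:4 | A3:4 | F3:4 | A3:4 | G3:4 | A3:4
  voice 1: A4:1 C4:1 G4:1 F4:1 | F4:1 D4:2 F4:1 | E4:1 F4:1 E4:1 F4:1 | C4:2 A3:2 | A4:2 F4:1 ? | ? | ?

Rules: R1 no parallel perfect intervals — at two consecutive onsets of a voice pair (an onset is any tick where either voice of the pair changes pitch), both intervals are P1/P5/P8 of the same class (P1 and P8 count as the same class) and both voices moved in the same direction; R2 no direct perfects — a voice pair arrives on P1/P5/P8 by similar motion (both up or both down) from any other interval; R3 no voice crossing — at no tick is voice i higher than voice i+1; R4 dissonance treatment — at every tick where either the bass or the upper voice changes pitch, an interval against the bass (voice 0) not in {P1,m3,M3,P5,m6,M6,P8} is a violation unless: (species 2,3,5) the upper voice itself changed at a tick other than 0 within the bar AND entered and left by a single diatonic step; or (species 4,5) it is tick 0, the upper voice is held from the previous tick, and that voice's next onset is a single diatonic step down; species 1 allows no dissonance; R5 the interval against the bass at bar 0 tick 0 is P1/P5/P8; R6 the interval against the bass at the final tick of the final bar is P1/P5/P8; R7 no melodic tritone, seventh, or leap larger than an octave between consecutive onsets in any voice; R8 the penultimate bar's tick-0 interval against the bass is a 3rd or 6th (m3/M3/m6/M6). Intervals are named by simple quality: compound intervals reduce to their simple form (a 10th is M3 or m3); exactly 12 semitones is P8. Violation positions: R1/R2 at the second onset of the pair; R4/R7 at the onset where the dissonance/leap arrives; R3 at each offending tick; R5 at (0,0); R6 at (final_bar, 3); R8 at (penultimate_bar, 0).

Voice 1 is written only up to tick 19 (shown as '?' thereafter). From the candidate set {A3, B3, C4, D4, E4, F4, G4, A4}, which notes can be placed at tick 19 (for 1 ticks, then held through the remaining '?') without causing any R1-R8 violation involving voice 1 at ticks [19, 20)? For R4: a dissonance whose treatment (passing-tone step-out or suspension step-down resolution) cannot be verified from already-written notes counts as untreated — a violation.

A3: legal
B3: violates R4,R7
C4: legal
D4: violates R4
E4: legal
F4: legal
G4: violates R4
A4: legal

{A3, A4, C4, E4, F4}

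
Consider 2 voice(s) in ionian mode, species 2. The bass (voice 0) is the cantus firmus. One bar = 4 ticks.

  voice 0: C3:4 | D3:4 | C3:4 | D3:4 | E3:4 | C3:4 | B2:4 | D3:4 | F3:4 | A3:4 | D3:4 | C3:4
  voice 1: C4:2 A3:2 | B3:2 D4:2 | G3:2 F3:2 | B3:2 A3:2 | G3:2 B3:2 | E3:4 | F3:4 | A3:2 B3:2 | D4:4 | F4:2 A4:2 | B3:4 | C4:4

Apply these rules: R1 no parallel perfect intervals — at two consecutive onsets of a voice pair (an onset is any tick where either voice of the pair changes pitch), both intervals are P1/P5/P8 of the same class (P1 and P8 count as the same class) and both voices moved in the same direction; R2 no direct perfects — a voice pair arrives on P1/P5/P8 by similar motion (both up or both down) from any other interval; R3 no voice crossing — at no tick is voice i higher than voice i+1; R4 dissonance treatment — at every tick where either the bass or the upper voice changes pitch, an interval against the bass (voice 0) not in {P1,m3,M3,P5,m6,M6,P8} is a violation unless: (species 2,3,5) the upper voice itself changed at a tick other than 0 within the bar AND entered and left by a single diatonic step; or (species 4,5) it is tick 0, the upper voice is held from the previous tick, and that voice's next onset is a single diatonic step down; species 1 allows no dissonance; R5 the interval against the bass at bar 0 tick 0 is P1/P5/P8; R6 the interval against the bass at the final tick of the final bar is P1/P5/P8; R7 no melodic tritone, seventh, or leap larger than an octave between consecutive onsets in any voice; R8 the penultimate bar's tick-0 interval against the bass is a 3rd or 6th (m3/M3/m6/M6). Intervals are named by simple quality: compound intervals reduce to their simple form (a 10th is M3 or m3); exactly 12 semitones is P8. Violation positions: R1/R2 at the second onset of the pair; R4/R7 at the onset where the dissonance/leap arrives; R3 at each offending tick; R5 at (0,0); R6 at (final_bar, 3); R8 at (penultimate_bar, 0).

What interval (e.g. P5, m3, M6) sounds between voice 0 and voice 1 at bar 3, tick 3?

voice 0=D3 voice 1=A3 -> P5

P5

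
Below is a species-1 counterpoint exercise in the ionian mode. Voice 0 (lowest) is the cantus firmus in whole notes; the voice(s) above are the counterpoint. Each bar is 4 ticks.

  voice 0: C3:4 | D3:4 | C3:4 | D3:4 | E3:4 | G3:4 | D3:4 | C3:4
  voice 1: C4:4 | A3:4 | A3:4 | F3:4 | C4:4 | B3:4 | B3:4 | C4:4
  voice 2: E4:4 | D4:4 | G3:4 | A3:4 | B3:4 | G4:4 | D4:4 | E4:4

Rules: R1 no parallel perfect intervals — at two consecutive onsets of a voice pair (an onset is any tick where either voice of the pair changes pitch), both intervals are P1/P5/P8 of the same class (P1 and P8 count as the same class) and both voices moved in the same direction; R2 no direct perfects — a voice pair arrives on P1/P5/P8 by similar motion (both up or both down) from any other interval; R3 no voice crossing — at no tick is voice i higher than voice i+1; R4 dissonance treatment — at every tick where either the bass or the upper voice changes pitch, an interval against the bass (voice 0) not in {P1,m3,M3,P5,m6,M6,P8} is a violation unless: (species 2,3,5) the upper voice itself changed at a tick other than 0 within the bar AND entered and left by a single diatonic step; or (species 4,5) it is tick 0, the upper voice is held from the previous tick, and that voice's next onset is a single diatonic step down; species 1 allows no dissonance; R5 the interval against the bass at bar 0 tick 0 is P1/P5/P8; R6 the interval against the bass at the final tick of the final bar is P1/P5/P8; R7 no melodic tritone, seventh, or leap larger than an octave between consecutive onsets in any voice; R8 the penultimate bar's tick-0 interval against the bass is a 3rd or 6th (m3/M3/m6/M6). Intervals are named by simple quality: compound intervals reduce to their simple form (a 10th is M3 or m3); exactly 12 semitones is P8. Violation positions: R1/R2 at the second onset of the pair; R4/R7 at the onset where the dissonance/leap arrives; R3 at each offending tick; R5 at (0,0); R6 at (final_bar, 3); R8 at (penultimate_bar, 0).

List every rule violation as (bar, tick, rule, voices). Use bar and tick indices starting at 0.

bar 0: v0=C3 v1=C4 v2=E4 downbeat M3
bar 1: v0=D3 v1=A3 v2=D4 downbeat P8
bar 2: v0=C3 v1=A3 v2=G3 downbeat P5
bar 3: v0=D3 v1=F3 v2=A3 downbeat P5
bar 4: v0=E3 v1=C4 v2=B3 downbeat P5
bar 5: v0=G3 v1=B3 v2=G4 downbeat P8
bar 6: v0=D3 v1=B3 v2=D4 downbeat P8
bar 7: v0=C3 v1=C4 v2=E4 downbeat M3
  -> R5 @ bar 0 tick 0 v(0, 2): opens on M3
  -> R2 @ bar 2 tick 0 v(0, 2): D3/D4 P8 -> C3/G3 P5 similar
  -> R3 @ bar 2 tick 0 v(1, 2): A3 above G3
  -> R3 @ bar 2 tick 1 v(1, 2): A3 above G3
  -> R3 @ bar 2 tick 2 v(1, 2): A3 above G3
  -> R3 @ bar 2 tick 3 v(1, 2): A3 above G3
  -> R1 @ bar 3 tick 0 v(0, 2): C3/G3 P5 -> D3/A3 P5 similar
  -> R1 @ bar 4 tick 0 v(0, 2): D3/A3 P5 -> E3/B3 P5 similar
  -> R3 @ bar 4 tick 0 v(1, 2): C4 above B3
  -> R3 @ bar 4 tick 1 v(1, 2): C4 above B3
  -> R3 @ bar 4 tick 2 v(1, 2): C4 above B3
  -> R3 @ bar 4 tick 3 v(1, 2): C4 above B3
  -> R2 @ bar 5 tick 0 v(0, 2): E3/B3 P5 -> G3/G4 P8 similar
  -> R1 @ bar 6 tick 0 v(0, 2): G3/G4 P8 -> D3/D4 P8 similar
  -> R8 @ bar 6 tick 0 v(0, 2): penult P8 not 3rd/6th
  -> R6 @ bar 7 tick 3 v(0, 2): closes on M3

(0, 0, R5, (0, 2))
(2, 0, R2, (0, 2))
(2, 0, R3, (1, 2))
(2, 1, R3, (1, 2))
(2, 2, R3, (1, 2))
(2, 3, R3, (1, 2))
(3, 0, R1, (0, 2))
(4, 0, R1, (0, 2))
(4, 0, R3, (1, 2))
(4, 1, R3, (1, 2))
(4, 2, R3, (1, 2))
(4, 3, R3, (1, 2))
(5, 0, R2, (0, 2))
(6, 0, R1, (0, 2))
(6, 0, R8, (0, 2))
(7, 3, R6, (0, 2))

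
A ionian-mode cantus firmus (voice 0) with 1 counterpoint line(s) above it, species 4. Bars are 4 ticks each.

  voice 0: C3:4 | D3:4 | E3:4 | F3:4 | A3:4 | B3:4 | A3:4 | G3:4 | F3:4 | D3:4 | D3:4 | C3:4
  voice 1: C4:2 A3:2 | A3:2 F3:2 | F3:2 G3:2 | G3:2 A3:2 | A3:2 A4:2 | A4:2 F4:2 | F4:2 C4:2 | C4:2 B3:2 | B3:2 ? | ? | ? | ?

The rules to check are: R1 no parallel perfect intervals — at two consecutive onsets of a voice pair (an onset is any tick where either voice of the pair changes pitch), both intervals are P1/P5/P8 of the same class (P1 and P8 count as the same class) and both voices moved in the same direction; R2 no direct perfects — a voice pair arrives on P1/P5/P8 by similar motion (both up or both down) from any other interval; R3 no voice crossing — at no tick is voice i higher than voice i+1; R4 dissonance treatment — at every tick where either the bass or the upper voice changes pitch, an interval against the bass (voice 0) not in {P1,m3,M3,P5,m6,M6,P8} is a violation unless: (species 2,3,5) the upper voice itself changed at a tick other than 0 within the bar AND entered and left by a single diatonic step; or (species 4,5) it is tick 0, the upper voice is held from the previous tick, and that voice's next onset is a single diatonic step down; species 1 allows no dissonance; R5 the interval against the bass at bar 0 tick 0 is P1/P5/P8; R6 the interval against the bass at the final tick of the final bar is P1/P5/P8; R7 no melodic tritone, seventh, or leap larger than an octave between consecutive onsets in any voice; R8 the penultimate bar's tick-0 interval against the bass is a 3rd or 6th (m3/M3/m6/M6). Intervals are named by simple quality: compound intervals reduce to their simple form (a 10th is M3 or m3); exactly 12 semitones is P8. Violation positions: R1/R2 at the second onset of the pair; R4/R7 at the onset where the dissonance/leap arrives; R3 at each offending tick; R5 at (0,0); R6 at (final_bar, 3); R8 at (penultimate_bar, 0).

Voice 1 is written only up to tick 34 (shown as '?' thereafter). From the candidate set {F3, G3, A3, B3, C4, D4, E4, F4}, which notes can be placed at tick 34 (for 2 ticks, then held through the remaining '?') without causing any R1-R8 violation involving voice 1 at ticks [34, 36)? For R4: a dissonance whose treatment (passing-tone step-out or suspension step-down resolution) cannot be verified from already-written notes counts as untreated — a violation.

F3: violates R7
G3: violates R4
A3: legal
B3: legal
C4: legal
D4: legal
E4: violates R4
F4: violates R7

{A3, B3, C4, D4}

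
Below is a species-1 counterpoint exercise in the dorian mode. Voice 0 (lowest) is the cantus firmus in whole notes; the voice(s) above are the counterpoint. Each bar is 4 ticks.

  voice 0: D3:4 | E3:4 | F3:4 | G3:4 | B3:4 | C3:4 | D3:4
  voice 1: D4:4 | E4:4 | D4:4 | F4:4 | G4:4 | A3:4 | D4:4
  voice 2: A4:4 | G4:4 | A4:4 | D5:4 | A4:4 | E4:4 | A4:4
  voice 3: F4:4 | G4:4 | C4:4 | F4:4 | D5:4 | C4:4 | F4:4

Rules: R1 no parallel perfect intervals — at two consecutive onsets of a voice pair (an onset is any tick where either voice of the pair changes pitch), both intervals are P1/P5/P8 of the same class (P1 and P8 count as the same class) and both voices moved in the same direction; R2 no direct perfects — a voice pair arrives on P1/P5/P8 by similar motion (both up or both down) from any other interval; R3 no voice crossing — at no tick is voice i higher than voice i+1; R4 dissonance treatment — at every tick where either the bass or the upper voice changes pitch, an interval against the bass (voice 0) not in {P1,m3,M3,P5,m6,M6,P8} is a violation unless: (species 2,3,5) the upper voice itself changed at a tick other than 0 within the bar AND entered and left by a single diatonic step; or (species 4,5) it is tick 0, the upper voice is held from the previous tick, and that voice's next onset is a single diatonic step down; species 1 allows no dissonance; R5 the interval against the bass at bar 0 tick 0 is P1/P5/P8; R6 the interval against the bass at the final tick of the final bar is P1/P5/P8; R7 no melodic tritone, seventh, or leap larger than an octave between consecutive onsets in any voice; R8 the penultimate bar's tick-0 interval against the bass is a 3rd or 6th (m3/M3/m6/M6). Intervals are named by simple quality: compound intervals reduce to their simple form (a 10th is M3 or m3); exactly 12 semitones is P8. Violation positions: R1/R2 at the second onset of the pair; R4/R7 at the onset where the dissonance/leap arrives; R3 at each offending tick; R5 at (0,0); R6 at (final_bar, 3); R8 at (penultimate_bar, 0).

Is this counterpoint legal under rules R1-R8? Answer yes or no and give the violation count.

No (38 violations)

bar 0: v0=D3 v1=D4 v2=A4 v3=F4 (m3)
bar 1: v0=E3 v1=E4 v2=G4 v3=G4 (m3)
bar 2: v0=F3 v1=D4 v2=A4 v3=C4 (P5)
bar 3: v0=G3 v1=F4 v2=D5 v3=F4 (m7)
bar 4: v0=B3 v1=G4 v2=A4 v3=D5 (m3)
bar 5: v0=C3 v1=A3 v2=E4 v3=C4 (P8)
bar 6: v0=D3 v1=D4 v2=A4 v3=F4 (m3)
  R3 @ bar0.0: A4 above F4
  R5 @ bar0.0: opens on m3
  R3 @ bar0.1: A4 above F4
  R3 @ bar0.2: A4 above F4
  R3 @ bar0.3: A4 above F4
  R1 @ bar1.0: D3/D4 P8 -> E3/E4 P8 similar
  R3 @ bar2.0: A4 above C4
  R3 @ bar2.1: A4 above C4
  R3 @ bar2.2: A4 above C4
  R3 @ bar2.3: A4 above C4
  R2 @ bar3.0: F3/A4 M3 -> G3/D5 P5 similar
  R2 @ bar3.0: D4/C4 M2 -> F4/F4 P1 similar
  R3 @ bar3.0: D5 above F4
  R4 @ bar3.0: G3/F4 m7 untreated
  R4 @ bar3.0: G3/F4 m7 untreated
  R3 @ bar3.1: D5 above F4
  R3 @ bar3.2: D5 above F4
  R3 @ bar3.3: D5 above F4
  R2 @ bar4.0: F4/F4 P1 -> G4/D5 P5 similar
  R4 @ bar4.0: B3/A4 m7 untreated
  R2 @ bar5.0: B3/D5 m3 -> C3/C4 P8 similar
  R2 @ bar5.0: G4/A4 M2 -> A3/E4 P5 similar
  R3 @ bar5.0: E4 above C4
  R7 @ bar5.0: B3->C3 leap 11st
  R7 @ bar5.0: G4->A3 leap 10st
  R7 @ bar5.0: D5->C4 leap 14st
  R8 @ bar5.0: penult P8 not 3rd/6th
  R3 @ bar5.1: E4 above C4
  R3 @ bar5.2: E4 above C4
  R3 @ bar5.3: E4 above C4
  R1 @ bar6.0: A3/E4 P5 -> D4/A4 P5 similar
  R2 @ bar6.0: C3/A3 M6 -> D3/D4 P8 similar
  R2 @ bar6.0: C3/E4 M3 -> D3/A4 P5 similar
  R3 @ bar6.0: A4 above F4
  R3 @ bar6.1: A4 above F4
  R3 @ bar6.2: A4 above F4
  R3 @ bar6.3: A4 above F4
  R6 @ bar6.3: closes on m3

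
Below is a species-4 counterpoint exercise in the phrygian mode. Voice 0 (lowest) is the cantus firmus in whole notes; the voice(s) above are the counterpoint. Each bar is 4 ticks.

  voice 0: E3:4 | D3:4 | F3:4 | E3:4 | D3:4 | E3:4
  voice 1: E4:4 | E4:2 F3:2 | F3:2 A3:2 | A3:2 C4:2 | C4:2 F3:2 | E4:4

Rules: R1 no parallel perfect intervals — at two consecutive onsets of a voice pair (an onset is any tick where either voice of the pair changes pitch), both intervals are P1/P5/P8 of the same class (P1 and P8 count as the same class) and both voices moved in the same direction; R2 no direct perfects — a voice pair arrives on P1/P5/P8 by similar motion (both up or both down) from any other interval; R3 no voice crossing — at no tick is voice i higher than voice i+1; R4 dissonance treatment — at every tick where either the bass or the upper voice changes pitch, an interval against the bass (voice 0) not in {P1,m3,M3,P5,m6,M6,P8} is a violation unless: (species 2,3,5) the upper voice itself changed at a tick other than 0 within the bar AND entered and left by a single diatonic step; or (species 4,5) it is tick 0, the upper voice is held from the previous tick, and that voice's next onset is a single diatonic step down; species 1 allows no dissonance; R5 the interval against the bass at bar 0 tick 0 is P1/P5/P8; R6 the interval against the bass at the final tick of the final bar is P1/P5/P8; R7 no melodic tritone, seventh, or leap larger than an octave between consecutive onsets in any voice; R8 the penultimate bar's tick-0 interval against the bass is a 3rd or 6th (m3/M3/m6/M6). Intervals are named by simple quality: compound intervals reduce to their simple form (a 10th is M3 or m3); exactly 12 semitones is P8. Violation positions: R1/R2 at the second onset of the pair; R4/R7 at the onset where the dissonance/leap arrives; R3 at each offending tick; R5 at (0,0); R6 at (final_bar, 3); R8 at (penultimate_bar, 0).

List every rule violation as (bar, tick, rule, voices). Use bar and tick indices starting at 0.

bar 0: v0=E3 v1=E4 downbeat P8
bar 1: v0=D3 v1=E4 downbeat M2
bar 2: v0=F3 v1=F3 downbeat P1
bar 3: v0=E3 v1=A3 downbeat P4
bar 4: v0=D3 v1=C4 downbeat m7
bar 5: v0=E3 v1=E4 downbeat P8
  -> R4 @ bar 1 tick 0 v(0, 1): D3/E4 M2 untreated
  -> R7 @ bar 1 tick 2 v(1,): E4->F3 leap 11st
  -> R4 @ bar 3 tick 0 v(0, 1): E3/A3 P4 untreated
  -> R4 @ bar 4 tick 0 v(0, 1): D3/C4 m7 untreated
  -> R8 @ bar 4 tick 0 v(0, 1): penult m7 not 3rd/6th
  -> R2 @ bar 5 tick 0 v(0, 1): D3/F3 m3 -> E3/E4 P8 similar
  -> R7 @ bar 5 tick 0 v(1,): F3->E4 leap 11st

(1, 0, R4, (0, 1))
(1, 2, R7, (1,))
(3, 0, R4, (0, 1))
(4, 0, R4, (0, 1))
(4, 0, R8, (0, 1))
(5, 0, R2, (0, 1))
(5, 0, R7, (1,))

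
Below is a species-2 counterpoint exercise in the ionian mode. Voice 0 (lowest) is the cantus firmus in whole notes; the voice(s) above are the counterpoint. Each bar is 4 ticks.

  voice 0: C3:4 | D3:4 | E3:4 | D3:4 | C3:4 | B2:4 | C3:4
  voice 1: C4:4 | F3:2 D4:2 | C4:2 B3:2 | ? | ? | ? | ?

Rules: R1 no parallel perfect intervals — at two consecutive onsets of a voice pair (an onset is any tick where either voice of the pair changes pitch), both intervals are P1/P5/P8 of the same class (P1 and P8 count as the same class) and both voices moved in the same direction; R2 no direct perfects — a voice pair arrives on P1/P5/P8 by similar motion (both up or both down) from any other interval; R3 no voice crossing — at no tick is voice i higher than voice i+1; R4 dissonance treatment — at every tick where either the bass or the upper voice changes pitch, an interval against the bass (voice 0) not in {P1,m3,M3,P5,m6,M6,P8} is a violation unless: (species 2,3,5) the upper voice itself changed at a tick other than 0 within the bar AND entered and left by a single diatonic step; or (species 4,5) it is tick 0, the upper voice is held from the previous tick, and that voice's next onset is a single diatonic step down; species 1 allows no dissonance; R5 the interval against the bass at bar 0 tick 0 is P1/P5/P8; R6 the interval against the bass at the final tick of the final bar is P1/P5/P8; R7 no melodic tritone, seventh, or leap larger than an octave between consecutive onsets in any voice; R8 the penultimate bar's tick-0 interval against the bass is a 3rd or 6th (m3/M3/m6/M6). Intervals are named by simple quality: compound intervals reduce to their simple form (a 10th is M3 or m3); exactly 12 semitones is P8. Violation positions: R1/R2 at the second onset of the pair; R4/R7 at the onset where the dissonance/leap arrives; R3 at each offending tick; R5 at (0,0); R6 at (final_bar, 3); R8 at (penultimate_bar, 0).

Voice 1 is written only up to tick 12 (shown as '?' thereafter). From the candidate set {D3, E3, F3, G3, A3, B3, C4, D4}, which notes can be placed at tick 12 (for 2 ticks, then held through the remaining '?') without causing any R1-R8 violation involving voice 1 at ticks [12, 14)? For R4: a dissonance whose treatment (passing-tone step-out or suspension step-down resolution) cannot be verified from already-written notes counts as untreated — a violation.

{B3, D4}

D3: violates R2
E3: violates R4
F3: violates R7
G3: violates R4
A3: violates R1
B3: legal
C4: violates R4
D4: legal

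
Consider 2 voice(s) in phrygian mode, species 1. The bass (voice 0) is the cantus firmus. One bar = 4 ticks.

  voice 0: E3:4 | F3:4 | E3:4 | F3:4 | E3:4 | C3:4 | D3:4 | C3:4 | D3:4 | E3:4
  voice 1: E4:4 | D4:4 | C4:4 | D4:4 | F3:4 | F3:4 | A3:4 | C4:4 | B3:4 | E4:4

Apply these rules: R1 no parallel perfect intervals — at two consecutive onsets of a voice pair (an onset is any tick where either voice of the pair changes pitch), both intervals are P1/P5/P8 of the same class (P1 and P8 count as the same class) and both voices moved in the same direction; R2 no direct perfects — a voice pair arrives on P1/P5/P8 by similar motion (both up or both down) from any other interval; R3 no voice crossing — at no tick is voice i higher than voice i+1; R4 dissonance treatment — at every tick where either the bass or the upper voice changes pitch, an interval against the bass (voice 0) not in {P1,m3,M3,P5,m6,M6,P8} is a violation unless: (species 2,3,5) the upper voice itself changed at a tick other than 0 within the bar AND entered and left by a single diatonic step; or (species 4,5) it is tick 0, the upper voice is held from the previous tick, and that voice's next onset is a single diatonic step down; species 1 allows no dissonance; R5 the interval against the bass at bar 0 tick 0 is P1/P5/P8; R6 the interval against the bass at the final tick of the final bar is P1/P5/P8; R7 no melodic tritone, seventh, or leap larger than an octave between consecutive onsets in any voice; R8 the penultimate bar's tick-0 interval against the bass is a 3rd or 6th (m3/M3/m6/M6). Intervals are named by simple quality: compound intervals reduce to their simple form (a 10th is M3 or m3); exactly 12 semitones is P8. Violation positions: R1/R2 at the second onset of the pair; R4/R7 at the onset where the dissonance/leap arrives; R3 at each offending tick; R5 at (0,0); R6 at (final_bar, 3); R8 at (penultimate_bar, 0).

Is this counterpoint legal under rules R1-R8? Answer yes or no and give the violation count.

bar 0: v0=E3 v1=E4 (P8)
bar 1: v0=F3 v1=D4 (M6)
bar 2: v0=E3 v1=C4 (m6)
bar 3: v0=F3 v1=D4 (M6)
bar 4: v0=E3 v1=F3 (m2)
bar 5: v0=C3 v1=F3 (P4)
bar 6: v0=D3 v1=A3 (P5)
bar 7: v0=C3 v1=C4 (P8)
bar 8: v0=D3 v1=B3 (M6)
bar 9: v0=E3 v1=E4 (P8)
  R4 @ bar4.0: E3/F3 m2 untreated
  R4 @ bar5.0: C3/F3 P4 untreated
  R2 @ bar6.0: C3/F3 P4 -> D3/A3 P5 similar
  R2 @ bar9.0: D3/B3 M6 -> E3/E4 P8 similar

No (4 violations)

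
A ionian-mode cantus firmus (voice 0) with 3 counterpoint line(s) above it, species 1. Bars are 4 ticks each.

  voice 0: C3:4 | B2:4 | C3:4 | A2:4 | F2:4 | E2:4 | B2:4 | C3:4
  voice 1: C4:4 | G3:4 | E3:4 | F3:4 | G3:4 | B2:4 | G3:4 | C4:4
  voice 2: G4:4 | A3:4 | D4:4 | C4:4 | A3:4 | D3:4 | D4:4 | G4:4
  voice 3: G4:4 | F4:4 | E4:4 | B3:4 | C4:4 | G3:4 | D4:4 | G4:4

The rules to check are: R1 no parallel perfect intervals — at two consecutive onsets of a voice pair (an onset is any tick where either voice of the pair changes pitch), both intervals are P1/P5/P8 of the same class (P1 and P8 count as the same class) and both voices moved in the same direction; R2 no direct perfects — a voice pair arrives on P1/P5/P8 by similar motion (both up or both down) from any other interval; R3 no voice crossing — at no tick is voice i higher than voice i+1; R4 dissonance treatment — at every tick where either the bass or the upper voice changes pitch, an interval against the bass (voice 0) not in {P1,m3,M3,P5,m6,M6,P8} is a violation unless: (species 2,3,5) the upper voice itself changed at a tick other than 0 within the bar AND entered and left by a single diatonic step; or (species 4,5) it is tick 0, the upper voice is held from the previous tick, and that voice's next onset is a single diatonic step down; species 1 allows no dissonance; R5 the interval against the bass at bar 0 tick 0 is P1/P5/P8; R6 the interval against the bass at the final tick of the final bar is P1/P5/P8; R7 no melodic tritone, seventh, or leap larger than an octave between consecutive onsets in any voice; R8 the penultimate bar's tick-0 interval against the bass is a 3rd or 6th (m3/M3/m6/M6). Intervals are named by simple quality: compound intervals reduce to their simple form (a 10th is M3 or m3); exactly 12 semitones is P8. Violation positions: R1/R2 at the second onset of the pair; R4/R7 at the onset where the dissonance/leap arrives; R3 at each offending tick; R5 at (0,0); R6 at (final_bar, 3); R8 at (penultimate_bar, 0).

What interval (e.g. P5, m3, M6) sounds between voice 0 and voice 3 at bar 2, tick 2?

M3

voice 0=C3 voice 3=E4 -> M3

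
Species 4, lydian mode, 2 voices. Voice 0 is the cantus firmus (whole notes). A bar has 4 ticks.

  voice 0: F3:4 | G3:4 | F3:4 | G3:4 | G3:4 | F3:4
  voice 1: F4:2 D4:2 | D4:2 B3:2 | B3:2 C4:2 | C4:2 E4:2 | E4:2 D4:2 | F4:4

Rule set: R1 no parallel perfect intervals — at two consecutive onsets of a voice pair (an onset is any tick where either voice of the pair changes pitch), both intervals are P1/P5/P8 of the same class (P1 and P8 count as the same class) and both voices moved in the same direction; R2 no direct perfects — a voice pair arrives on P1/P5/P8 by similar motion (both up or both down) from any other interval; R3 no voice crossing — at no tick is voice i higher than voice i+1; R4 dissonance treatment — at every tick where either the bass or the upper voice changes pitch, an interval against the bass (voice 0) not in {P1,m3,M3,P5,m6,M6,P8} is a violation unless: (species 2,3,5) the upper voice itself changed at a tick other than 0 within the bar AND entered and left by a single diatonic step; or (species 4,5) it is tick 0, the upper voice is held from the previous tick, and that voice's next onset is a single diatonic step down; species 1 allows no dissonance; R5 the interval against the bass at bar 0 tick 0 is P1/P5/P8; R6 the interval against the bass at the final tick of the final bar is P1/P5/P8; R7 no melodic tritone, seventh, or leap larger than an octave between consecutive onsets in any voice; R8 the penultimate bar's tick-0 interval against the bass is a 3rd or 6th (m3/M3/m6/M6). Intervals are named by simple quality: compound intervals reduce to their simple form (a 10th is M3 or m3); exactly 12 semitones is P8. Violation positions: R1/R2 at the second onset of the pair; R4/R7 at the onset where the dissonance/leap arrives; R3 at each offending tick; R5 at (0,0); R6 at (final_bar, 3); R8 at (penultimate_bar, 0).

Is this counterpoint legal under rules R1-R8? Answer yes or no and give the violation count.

No (2 violations)

bar 0: v0=F3 v1=F4 (P8)
bar 1: v0=G3 v1=D4 (P5)
bar 2: v0=F3 v1=B3 (TT)
bar 3: v0=G3 v1=C4 (P4)
bar 4: v0=G3 v1=E4 (M6)
bar 5: v0=F3 v1=F4 (P8)
  R4 @ bar2.0: F3/B3 TT untreated
  R4 @ bar3.0: G3/C4 P4 untreated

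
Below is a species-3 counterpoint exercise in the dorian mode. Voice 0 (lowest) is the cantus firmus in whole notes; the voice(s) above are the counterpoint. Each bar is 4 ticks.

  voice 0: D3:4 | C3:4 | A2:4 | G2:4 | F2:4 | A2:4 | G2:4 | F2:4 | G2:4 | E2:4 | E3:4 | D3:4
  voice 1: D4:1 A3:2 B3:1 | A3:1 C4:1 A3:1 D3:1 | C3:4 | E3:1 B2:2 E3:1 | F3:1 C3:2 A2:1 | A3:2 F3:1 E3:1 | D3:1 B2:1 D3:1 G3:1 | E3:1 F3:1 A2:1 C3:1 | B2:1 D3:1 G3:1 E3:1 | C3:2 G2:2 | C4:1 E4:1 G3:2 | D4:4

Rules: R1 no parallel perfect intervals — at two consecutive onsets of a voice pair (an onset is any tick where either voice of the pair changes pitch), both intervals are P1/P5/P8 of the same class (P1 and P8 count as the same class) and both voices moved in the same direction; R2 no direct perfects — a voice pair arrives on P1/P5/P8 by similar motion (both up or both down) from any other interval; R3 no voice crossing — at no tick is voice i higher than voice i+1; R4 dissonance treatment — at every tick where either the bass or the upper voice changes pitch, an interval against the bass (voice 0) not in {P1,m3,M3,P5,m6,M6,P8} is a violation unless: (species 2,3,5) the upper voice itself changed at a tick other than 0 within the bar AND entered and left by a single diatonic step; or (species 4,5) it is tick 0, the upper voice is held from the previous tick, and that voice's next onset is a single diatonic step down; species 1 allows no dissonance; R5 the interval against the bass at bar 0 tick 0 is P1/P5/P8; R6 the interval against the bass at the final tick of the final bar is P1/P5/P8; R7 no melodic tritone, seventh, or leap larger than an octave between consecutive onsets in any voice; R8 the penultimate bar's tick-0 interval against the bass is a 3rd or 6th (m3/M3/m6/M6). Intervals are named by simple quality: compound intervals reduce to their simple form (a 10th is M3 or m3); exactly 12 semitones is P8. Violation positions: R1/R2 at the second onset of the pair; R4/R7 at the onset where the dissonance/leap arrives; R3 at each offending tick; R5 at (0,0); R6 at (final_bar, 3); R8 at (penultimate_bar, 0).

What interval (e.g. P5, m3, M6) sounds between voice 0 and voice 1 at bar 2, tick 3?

voice 0=A2 voice 1=C3 -> m3

m3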